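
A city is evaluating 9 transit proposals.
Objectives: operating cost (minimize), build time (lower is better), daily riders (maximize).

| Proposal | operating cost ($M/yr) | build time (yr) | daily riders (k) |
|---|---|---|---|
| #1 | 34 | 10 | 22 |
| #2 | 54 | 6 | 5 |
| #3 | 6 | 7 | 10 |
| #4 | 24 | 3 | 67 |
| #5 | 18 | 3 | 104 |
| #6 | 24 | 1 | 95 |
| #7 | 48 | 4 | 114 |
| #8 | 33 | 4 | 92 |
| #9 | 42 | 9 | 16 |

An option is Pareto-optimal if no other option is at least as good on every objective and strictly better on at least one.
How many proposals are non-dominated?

#1: dominated by #4 (operating cost 24≤34, build time 3≤10, daily riders 67≥22).
#2: dominated by #4 (operating cost 24≤54, build time 3≤6, daily riders 67≥5).
#3: not dominated (best operating cost).
#4: dominated by #5 (operating cost 18≤24, build time 3≤3, daily riders 104≥67).
#5: not dominated.
#6: not dominated (best build time).
#7: not dominated (best daily riders).
#8: dominated by #5 (operating cost 18≤33, build time 3≤4, daily riders 104≥92).
#9: dominated by #4 (operating cost 24≤42, build time 3≤9, daily riders 67≥16).
Pareto-optimal: #3, #5, #6, #7 → 4.

4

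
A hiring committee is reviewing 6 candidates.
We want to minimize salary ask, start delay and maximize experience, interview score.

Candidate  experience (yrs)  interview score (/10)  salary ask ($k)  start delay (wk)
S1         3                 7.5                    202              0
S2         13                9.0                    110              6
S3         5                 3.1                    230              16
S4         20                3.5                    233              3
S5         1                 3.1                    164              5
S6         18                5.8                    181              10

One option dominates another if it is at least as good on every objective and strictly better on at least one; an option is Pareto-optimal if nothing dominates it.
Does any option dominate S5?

S1: worse on salary ask (202 vs 164).
S2: worse on start delay (6 vs 5).
S3: worse on salary ask (230 vs 164).
S4: worse on salary ask (233 vs 164).
S6: worse on salary ask (181 vs 164).
No option is at least as good as S5 on every objective and strictly better on one.

No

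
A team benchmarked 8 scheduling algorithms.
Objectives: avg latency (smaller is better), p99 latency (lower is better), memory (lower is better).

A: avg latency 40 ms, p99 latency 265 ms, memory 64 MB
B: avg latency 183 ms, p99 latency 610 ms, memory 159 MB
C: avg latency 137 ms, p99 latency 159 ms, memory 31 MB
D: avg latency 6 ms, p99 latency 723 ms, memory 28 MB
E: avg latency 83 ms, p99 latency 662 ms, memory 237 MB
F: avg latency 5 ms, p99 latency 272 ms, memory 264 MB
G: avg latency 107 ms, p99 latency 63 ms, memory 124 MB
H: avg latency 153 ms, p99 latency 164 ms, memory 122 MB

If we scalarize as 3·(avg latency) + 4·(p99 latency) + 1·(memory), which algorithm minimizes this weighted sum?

A: 3·40 + 4·265 + 1·64 = 1244
B: 3·183 + 4·610 + 1·159 = 3148
C: 3·137 + 4·159 + 1·31 = 1078
D: 3·6 + 4·723 + 1·28 = 2938
E: 3·83 + 4·662 + 1·237 = 3134
F: 3·5 + 4·272 + 1·264 = 1367
G: 3·107 + 4·63 + 1·124 = 697
H: 3·153 + 4·164 + 1·122 = 1237
Lowest: G at 697.

G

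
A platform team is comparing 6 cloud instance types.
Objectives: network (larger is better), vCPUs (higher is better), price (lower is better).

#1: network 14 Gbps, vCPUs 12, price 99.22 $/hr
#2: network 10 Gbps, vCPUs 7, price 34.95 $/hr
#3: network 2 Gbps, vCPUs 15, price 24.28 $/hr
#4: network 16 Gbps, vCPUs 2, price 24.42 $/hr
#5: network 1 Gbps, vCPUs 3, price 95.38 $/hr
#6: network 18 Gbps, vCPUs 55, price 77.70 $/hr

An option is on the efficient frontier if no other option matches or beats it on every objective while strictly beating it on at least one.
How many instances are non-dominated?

4

#1: dominated by #6 (network 18≥14, vCPUs 55≥12, price 77.70≤99.22).
#2: not dominated.
#3: not dominated (best price).
#4: not dominated.
#5: dominated by #2 (network 10≥1, vCPUs 7≥3, price 34.95≤95.38).
#6: not dominated (best network).
Pareto-optimal: #2, #3, #4, #6 → 4.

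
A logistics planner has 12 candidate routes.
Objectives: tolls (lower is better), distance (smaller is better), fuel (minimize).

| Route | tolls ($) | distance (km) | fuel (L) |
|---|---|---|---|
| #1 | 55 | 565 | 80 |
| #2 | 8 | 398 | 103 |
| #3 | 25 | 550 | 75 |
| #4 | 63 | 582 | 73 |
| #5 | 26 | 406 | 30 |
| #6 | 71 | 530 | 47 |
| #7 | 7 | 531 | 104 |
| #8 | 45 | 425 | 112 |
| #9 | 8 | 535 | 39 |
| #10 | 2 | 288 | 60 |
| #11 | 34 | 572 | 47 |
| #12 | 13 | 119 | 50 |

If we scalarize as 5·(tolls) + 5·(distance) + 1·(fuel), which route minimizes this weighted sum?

#1: 5·55 + 5·565 + 1·80 = 3180
#2: 5·8 + 5·398 + 1·103 = 2133
#3: 5·25 + 5·550 + 1·75 = 2950
#4: 5·63 + 5·582 + 1·73 = 3298
#5: 5·26 + 5·406 + 1·30 = 2190
#6: 5·71 + 5·530 + 1·47 = 3052
#7: 5·7 + 5·531 + 1·104 = 2794
#8: 5·45 + 5·425 + 1·112 = 2462
#9: 5·8 + 5·535 + 1·39 = 2754
#10: 5·2 + 5·288 + 1·60 = 1510
#11: 5·34 + 5·572 + 1·47 = 3077
#12: 5·13 + 5·119 + 1·50 = 710
Lowest: #12 at 710.

#12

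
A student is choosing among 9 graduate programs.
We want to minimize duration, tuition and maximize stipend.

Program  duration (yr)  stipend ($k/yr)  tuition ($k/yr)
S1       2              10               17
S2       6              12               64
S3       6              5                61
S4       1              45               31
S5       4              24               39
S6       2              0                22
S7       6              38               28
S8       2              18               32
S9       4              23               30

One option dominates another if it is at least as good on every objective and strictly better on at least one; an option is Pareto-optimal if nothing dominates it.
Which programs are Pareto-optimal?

S1, S4, S7, S9

S1: not dominated (best tuition).
S2: dominated by S4 (duration 1≤6, stipend 45≥12, tuition 31≤64).
S3: dominated by S1 (duration 2≤6, stipend 10≥5, tuition 17≤61).
S4: not dominated (best duration).
S5: dominated by S4 (duration 1≤4, stipend 45≥24, tuition 31≤39).
S6: dominated by S1 (duration 2≤2, stipend 10≥0, tuition 17≤22).
S7: not dominated.
S8: dominated by S4 (duration 1≤2, stipend 45≥18, tuition 31≤32).
S9: not dominated.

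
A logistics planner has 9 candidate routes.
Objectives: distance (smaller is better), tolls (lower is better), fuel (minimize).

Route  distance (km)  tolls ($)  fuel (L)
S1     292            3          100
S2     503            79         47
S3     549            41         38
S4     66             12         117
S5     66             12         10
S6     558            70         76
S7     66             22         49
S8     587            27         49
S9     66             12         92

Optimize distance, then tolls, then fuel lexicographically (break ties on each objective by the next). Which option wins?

S5

First minimize distance: best is 66, kept {S4, S5, S7, S9}.
Then minimize tolls: best is 12, kept {S4, S5, S9}.
Then minimize fuel: best is 10, kept {S5}.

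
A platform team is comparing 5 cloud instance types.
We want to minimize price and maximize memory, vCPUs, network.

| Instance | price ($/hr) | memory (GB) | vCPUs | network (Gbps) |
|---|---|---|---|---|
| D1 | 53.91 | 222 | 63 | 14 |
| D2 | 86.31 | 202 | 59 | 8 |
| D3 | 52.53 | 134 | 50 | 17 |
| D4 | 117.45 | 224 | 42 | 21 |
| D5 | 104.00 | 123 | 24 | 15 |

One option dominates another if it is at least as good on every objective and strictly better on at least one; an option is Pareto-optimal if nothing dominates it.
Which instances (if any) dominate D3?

none

D1: worse on price (53.91 vs 52.53).
D2: worse on price (86.31 vs 52.53).
D4: worse on price (117.45 vs 52.53).
D5: worse on price (104.00 vs 52.53).
No option dominates D3.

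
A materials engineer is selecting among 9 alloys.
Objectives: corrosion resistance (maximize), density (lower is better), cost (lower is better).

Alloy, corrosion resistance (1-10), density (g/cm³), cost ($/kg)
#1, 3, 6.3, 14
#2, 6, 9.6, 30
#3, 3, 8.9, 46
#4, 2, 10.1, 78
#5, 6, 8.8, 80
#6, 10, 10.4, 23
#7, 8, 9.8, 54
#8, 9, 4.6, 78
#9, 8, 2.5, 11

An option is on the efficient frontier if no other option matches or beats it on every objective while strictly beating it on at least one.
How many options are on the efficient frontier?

#1: dominated by #9 (corrosion resistance 8≥3, density 2.5≤6.3, cost 11≤14).
#2: dominated by #9 (corrosion resistance 8≥6, density 2.5≤9.6, cost 11≤30).
#3: dominated by #1 (corrosion resistance 3≥3, density 6.3≤8.9, cost 14≤46).
#4: dominated by #1 (corrosion resistance 3≥2, density 6.3≤10.1, cost 14≤78).
#5: dominated by #8 (corrosion resistance 9≥6, density 4.6≤8.8, cost 78≤80).
#6: not dominated (best corrosion resistance).
#7: dominated by #9 (corrosion resistance 8≥8, density 2.5≤9.8, cost 11≤54).
#8: not dominated.
#9: not dominated (best density).
Pareto-optimal: #6, #8, #9 → 3.

3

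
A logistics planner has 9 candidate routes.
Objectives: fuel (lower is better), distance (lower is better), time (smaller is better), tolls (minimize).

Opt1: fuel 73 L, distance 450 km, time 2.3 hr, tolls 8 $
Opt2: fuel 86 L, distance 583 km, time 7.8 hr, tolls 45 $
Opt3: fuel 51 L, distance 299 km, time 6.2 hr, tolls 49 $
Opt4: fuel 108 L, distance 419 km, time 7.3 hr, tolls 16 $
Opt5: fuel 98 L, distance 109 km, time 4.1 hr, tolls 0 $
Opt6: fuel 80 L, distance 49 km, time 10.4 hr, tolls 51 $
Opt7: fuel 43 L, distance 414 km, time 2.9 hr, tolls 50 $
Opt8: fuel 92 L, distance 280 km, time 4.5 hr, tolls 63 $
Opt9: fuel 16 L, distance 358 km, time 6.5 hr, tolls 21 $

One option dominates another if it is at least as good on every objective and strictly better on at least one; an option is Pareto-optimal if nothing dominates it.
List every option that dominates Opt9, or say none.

none

Opt1: worse on fuel (73 vs 16).
Opt2: worse on fuel (86 vs 16).
Opt3: worse on fuel (51 vs 16).
Opt4: worse on fuel (108 vs 16).
Opt5: worse on fuel (98 vs 16).
Opt6: worse on fuel (80 vs 16).
Opt7: worse on fuel (43 vs 16).
Opt8: worse on fuel (92 vs 16).
No option dominates Opt9.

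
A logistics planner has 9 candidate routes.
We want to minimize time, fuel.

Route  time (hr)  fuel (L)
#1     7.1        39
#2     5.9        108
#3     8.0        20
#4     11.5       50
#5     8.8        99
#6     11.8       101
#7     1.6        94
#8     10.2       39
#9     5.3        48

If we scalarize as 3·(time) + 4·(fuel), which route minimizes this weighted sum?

#3

#1: 3·7.1 + 4·39 = 177.3
#2: 3·5.9 + 4·108 = 449.7
#3: 3·8.0 + 4·20 = 104.0
#4: 3·11.5 + 4·50 = 234.5
#5: 3·8.8 + 4·99 = 422.4
#6: 3·11.8 + 4·101 = 439.4
#7: 3·1.6 + 4·94 = 380.8
#8: 3·10.2 + 4·39 = 186.6
#9: 3·5.3 + 4·48 = 207.9
Lowest: #3 at 104.0.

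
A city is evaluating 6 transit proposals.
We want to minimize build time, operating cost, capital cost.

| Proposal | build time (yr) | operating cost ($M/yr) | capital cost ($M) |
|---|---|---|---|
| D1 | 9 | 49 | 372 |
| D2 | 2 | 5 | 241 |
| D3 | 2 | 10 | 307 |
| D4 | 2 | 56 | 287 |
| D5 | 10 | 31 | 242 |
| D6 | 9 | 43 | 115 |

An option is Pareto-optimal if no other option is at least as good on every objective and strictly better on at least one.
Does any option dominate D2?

No

D1: worse on build time (9 vs 2).
D3: worse on operating cost (10 vs 5).
D4: worse on operating cost (56 vs 5).
D5: worse on build time (10 vs 2).
D6: worse on build time (9 vs 2).
No option is at least as good as D2 on every objective and strictly better on one.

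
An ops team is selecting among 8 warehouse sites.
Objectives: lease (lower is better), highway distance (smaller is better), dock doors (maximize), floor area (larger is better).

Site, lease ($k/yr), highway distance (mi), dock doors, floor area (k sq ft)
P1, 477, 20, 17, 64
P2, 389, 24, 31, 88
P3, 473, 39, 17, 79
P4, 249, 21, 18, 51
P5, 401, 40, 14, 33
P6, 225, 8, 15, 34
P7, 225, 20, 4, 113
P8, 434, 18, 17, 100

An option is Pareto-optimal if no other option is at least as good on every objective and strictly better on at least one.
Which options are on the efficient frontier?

P2, P4, P6, P7, P8

P1: dominated by P8 (lease 434≤477, highway distance 18≤20, dock doors 17≥17, floor area 100≥64).
P2: not dominated (best dock doors).
P3: dominated by P2 (lease 389≤473, highway distance 24≤39, dock doors 31≥17, floor area 88≥79).
P4: not dominated.
P5: dominated by P2 (lease 389≤401, highway distance 24≤40, dock doors 31≥14, floor area 88≥33).
P6: not dominated (best highway distance).
P7: not dominated (best floor area).
P8: not dominated.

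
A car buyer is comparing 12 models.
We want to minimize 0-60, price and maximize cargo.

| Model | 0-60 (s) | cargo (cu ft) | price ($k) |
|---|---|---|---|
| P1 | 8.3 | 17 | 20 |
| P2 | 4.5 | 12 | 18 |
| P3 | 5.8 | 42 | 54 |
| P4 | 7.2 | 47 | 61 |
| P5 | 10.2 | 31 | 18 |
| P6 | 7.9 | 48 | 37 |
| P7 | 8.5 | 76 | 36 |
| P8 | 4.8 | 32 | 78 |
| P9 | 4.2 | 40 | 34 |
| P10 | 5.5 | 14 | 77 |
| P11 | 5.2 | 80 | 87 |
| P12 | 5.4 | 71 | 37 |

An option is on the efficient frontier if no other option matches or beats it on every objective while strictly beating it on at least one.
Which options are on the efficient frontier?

P1: not dominated.
P2: not dominated.
P3: dominated by P12 (0-60 5.4≤5.8, cargo 71≥42, price 37≤54).
P4: dominated by P12 (0-60 5.4≤7.2, cargo 71≥47, price 37≤61).
P5: not dominated.
P6: dominated by P12 (0-60 5.4≤7.9, cargo 71≥48, price 37≤37).
P7: not dominated.
P8: dominated by P9 (0-60 4.2≤4.8, cargo 40≥32, price 34≤78).
P9: not dominated (best 0-60).
P10: dominated by P9 (0-60 4.2≤5.5, cargo 40≥14, price 34≤77).
P11: not dominated (best cargo).
P12: not dominated.

P1, P2, P5, P7, P9, P11, P12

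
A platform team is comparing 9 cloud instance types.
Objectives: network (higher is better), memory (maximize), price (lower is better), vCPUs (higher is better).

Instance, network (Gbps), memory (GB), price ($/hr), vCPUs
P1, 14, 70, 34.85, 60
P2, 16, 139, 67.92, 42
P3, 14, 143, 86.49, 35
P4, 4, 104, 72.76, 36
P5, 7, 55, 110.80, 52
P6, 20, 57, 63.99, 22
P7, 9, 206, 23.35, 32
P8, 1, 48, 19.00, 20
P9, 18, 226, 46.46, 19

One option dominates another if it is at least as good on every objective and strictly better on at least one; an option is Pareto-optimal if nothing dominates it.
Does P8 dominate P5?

No

P8 vs P5: P8 is worse on network (1 vs 7), so it does not dominate P5.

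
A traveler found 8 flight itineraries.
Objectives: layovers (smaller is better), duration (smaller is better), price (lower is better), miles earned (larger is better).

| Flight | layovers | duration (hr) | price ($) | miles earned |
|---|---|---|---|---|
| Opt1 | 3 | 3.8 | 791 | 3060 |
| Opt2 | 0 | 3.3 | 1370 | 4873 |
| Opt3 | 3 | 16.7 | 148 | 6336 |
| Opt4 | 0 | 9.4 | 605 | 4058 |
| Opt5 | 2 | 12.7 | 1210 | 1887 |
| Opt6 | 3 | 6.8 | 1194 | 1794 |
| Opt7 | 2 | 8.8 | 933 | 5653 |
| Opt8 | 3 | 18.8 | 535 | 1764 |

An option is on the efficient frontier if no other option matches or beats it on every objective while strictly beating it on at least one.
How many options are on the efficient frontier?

Opt1: not dominated.
Opt2: not dominated (best duration).
Opt3: not dominated (best price).
Opt4: not dominated.
Opt5: dominated by Opt4 (layovers 0≤2, duration 9.4≤12.7, price 605≤1210, miles earned 4058≥1887).
Opt6: dominated by Opt1 (layovers 3≤3, duration 3.8≤6.8, price 791≤1194, miles earned 3060≥1794).
Opt7: not dominated.
Opt8: dominated by Opt3 (layovers 3≤3, duration 16.7≤18.8, price 148≤535, miles earned 6336≥1764).
Pareto-optimal: Opt1, Opt2, Opt3, Opt4, Opt7 → 5.

5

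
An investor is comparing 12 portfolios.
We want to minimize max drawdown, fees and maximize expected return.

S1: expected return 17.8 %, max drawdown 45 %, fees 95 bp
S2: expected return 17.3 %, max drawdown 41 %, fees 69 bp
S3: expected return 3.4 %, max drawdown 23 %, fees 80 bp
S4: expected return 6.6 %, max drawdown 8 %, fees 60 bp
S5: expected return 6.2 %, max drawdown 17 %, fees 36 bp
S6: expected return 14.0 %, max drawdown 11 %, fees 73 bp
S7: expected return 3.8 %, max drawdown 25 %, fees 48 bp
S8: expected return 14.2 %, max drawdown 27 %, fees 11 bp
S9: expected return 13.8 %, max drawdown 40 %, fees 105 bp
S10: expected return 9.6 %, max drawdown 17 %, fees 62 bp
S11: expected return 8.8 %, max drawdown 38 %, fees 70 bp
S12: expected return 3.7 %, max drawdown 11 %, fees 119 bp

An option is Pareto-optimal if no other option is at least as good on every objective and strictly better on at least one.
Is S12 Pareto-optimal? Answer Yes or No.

No

S4 vs S12: expected return 6.6≥3.7, max drawdown 8≤11, fees 60≤119 — S4 is at least as good on every objective and strictly better on at least one, so S4 dominates S12.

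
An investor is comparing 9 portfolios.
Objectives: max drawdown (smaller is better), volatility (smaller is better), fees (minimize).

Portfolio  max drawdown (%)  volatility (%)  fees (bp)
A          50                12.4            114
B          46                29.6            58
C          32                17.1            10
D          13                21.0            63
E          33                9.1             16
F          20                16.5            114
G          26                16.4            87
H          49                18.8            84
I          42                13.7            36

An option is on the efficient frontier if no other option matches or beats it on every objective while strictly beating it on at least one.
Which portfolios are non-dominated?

C, D, E, F, G

A: dominated by E (max drawdown 33≤50, volatility 9.1≤12.4, fees 16≤114).
B: dominated by C (max drawdown 32≤46, volatility 17.1≤29.6, fees 10≤58).
C: not dominated (best fees).
D: not dominated (best max drawdown).
E: not dominated (best volatility).
F: not dominated.
G: not dominated.
H: dominated by C (max drawdown 32≤49, volatility 17.1≤18.8, fees 10≤84).
I: dominated by E (max drawdown 33≤42, volatility 9.1≤13.7, fees 16≤36).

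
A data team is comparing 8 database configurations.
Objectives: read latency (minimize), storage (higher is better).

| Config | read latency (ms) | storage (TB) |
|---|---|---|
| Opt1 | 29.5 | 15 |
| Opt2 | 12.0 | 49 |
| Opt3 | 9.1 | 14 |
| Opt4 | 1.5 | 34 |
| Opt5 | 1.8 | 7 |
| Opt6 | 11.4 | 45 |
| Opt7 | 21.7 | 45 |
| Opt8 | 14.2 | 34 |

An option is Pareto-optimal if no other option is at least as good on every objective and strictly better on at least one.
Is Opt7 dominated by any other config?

Opt2 vs Opt7: read latency 12.0≤21.7, storage 49≥45 — Opt2 is at least as good on every objective and strictly better on at least one, so Opt2 dominates Opt7.

Yes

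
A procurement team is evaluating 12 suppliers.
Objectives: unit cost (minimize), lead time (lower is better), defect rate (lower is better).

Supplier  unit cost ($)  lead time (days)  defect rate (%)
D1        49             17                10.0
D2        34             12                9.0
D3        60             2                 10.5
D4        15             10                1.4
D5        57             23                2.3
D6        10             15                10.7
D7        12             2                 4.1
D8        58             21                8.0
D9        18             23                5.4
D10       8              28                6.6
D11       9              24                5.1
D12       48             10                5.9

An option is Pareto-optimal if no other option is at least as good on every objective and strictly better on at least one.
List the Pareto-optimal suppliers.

D4, D6, D7, D10, D11

D1: dominated by D2 (unit cost 34≤49, lead time 12≤17, defect rate 9.0≤10.0).
D2: dominated by D4 (unit cost 15≤34, lead time 10≤12, defect rate 1.4≤9.0).
D3: dominated by D7 (unit cost 12≤60, lead time 2≤2, defect rate 4.1≤10.5).
D4: not dominated (best defect rate).
D5: dominated by D4 (unit cost 15≤57, lead time 10≤23, defect rate 1.4≤2.3).
D6: not dominated.
D7: not dominated.
D8: dominated by D4 (unit cost 15≤58, lead time 10≤21, defect rate 1.4≤8.0).
D9: dominated by D4 (unit cost 15≤18, lead time 10≤23, defect rate 1.4≤5.4).
D10: not dominated (best unit cost).
D11: not dominated.
D12: dominated by D4 (unit cost 15≤48, lead time 10≤10, defect rate 1.4≤5.9).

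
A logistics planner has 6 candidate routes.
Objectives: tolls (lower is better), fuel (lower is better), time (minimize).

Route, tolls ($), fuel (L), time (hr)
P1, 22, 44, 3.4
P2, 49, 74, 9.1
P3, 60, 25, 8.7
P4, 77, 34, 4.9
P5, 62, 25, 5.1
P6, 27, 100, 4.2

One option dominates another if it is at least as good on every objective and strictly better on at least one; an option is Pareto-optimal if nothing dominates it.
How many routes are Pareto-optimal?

4

P1: not dominated (best tolls).
P2: dominated by P1 (tolls 22≤49, fuel 44≤74, time 3.4≤9.1).
P3: not dominated.
P4: not dominated.
P5: not dominated.
P6: dominated by P1 (tolls 22≤27, fuel 44≤100, time 3.4≤4.2).
Pareto-optimal: P1, P3, P4, P5 → 4.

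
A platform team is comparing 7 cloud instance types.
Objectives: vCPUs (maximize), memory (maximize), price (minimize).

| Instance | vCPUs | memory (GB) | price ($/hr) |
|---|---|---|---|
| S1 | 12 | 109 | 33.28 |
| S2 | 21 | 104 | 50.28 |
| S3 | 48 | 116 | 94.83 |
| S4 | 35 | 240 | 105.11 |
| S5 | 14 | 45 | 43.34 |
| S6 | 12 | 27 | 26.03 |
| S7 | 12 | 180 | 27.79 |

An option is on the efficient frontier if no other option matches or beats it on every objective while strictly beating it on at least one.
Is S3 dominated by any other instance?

S1: worse on vCPUs (12 vs 48).
S2: worse on vCPUs (21 vs 48).
S4: worse on vCPUs (35 vs 48).
S5: worse on vCPUs (14 vs 48).
S6: worse on vCPUs (12 vs 48).
S7: worse on vCPUs (12 vs 48).
No option is at least as good as S3 on every objective and strictly better on one.

No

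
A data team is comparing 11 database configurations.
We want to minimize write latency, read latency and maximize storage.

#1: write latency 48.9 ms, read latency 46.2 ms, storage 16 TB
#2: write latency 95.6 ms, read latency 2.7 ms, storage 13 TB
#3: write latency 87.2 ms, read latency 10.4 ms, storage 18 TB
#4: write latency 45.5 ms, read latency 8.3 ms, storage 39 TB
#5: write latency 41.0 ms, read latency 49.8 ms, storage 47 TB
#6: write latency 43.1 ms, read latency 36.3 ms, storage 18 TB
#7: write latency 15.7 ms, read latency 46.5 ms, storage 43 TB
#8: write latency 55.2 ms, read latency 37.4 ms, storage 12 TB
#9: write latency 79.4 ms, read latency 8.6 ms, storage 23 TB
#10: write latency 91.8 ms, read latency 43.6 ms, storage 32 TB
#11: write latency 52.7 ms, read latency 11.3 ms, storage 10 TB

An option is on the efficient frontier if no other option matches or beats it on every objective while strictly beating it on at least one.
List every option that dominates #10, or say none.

#4

#4: write latency 45.5≤91.8, read latency 8.3≤43.6, storage 39≥32 — dominates #10.
Others (#1, #2, #3, #5, #6, #7, #8, #9, #11) are each worse than #10 on at least one objective.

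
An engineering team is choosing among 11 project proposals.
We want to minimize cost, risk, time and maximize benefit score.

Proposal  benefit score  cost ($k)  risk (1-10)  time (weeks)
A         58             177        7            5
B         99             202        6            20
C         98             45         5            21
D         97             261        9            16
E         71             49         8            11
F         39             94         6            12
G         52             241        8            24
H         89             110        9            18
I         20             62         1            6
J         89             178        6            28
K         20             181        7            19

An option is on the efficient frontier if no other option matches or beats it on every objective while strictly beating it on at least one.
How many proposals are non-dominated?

8

A: not dominated (best time).
B: not dominated (best benefit score).
C: not dominated (best cost).
D: not dominated.
E: not dominated.
F: not dominated.
G: dominated by A (benefit score 58≥52, cost 177≤241, risk 7≤8, time 5≤24).
H: not dominated.
I: not dominated (best risk).
J: dominated by C (benefit score 98≥89, cost 45≤178, risk 5≤6, time 21≤28).
K: dominated by A (benefit score 58≥20, cost 177≤181, risk 7≤7, time 5≤19).
Pareto-optimal: A, B, C, D, E, F, H, I → 8.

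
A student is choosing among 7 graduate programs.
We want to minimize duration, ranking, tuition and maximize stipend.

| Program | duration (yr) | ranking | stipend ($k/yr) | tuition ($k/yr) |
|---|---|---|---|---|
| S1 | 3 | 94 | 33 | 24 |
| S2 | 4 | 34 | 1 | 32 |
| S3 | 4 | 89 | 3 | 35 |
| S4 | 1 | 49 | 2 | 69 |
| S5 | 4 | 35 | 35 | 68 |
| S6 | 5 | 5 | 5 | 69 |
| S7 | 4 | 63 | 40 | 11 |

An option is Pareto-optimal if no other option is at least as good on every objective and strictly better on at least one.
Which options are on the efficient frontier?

S1, S2, S4, S5, S6, S7

S1: not dominated.
S2: not dominated.
S3: dominated by S7 (duration 4≤4, ranking 63≤89, stipend 40≥3, tuition 11≤35).
S4: not dominated (best duration).
S5: not dominated.
S6: not dominated (best ranking).
S7: not dominated (best stipend).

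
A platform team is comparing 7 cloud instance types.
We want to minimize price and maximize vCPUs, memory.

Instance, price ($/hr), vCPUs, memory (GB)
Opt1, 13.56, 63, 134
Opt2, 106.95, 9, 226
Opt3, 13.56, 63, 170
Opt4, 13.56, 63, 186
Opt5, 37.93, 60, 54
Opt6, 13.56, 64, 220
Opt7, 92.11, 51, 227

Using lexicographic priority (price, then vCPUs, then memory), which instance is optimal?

First minimize price: best is 13.56, kept {Opt1, Opt3, Opt4, Opt6}.
Then maximize vCPUs: best is 64, kept {Opt6}.

Opt6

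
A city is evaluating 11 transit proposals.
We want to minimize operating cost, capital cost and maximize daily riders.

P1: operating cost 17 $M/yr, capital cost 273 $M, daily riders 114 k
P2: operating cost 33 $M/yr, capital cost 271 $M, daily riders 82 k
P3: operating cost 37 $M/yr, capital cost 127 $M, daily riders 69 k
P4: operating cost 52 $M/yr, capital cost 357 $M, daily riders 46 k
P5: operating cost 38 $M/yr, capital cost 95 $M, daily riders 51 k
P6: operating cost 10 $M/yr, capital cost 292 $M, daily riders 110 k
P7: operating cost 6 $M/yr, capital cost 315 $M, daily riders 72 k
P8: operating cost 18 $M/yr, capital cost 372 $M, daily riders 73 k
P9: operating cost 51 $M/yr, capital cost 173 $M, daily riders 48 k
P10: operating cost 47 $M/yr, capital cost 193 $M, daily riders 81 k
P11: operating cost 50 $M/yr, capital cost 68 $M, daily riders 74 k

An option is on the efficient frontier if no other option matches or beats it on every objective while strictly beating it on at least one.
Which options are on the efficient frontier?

P1, P2, P3, P5, P6, P7, P10, P11

P1: not dominated (best daily riders).
P2: not dominated.
P3: not dominated.
P4: dominated by P1 (operating cost 17≤52, capital cost 273≤357, daily riders 114≥46).
P5: not dominated.
P6: not dominated.
P7: not dominated (best operating cost).
P8: dominated by P1 (operating cost 17≤18, capital cost 273≤372, daily riders 114≥73).
P9: dominated by P3 (operating cost 37≤51, capital cost 127≤173, daily riders 69≥48).
P10: not dominated.
P11: not dominated (best capital cost).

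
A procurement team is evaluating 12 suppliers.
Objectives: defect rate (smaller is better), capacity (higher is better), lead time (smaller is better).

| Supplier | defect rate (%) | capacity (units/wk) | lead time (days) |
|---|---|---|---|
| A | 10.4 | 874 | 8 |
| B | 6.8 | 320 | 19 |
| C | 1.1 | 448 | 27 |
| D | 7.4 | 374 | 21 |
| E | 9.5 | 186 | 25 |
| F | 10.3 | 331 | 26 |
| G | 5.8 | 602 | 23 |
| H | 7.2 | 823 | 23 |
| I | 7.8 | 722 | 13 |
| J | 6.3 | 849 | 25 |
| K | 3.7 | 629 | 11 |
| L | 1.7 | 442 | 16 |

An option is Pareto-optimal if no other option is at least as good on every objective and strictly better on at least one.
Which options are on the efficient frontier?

A, C, H, I, J, K, L

A: not dominated (best capacity).
B: dominated by K (defect rate 3.7≤6.8, capacity 629≥320, lead time 11≤19).
C: not dominated (best defect rate).
D: dominated by K (defect rate 3.7≤7.4, capacity 629≥374, lead time 11≤21).
E: dominated by B (defect rate 6.8≤9.5, capacity 320≥186, lead time 19≤25).
F: dominated by D (defect rate 7.4≤10.3, capacity 374≥331, lead time 21≤26).
G: dominated by K (defect rate 3.7≤5.8, capacity 629≥602, lead time 11≤23).
H: not dominated.
I: not dominated.
J: not dominated.
K: not dominated.
L: not dominated.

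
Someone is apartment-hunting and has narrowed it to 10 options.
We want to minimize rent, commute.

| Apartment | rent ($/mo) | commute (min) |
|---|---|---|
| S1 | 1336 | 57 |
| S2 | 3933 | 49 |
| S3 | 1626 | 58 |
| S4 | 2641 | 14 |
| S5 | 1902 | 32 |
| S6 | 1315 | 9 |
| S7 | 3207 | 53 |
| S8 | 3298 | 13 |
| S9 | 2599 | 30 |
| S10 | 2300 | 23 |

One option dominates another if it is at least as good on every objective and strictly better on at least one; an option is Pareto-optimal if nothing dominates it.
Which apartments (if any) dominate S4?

S6: rent 1315≤2641, commute 9≤14 — dominates S4.
Others (S1, S2, S3, S5, S7, S8, S9, S10) are each worse than S4 on at least one objective.

S6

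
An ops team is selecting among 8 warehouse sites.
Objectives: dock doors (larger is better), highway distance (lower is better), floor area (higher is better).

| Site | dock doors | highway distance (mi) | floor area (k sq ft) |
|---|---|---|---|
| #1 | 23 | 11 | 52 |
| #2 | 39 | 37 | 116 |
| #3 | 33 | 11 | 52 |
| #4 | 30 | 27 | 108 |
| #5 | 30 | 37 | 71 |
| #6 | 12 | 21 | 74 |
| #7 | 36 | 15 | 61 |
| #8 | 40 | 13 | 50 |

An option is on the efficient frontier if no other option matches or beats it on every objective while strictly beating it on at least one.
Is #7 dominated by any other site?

No

#1: worse on dock doors (23 vs 36).
#2: worse on highway distance (37 vs 15).
#3: worse on dock doors (33 vs 36).
#4: worse on dock doors (30 vs 36).
#5: worse on dock doors (30 vs 36).
#6: worse on dock doors (12 vs 36).
#8: worse on floor area (50 vs 61).
No option is at least as good as #7 on every objective and strictly better on one.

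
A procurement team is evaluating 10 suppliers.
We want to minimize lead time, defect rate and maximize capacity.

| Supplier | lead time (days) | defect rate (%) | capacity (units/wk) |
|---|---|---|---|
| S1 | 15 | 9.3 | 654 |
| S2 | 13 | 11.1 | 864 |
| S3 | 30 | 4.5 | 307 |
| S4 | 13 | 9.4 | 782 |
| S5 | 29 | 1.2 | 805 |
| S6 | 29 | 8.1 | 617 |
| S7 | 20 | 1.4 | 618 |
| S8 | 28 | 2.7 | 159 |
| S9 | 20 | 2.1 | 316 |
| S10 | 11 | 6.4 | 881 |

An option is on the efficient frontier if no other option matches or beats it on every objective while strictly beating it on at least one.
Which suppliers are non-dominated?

S5, S7, S10

S1: dominated by S10 (lead time 11≤15, defect rate 6.4≤9.3, capacity 881≥654).
S2: dominated by S10 (lead time 11≤13, defect rate 6.4≤11.1, capacity 881≥864).
S3: dominated by S5 (lead time 29≤30, defect rate 1.2≤4.5, capacity 805≥307).
S4: dominated by S10 (lead time 11≤13, defect rate 6.4≤9.4, capacity 881≥782).
S5: not dominated (best defect rate).
S6: dominated by S5 (lead time 29≤29, defect rate 1.2≤8.1, capacity 805≥617).
S7: not dominated.
S8: dominated by S7 (lead time 20≤28, defect rate 1.4≤2.7, capacity 618≥159).
S9: dominated by S7 (lead time 20≤20, defect rate 1.4≤2.1, capacity 618≥316).
S10: not dominated (best lead time).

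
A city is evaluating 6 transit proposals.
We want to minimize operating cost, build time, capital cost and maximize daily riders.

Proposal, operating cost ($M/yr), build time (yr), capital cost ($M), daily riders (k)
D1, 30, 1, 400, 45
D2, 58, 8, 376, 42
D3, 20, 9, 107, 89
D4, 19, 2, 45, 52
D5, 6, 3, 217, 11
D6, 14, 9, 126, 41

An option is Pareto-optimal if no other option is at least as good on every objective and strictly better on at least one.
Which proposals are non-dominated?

D1, D3, D4, D5, D6

D1: not dominated (best build time).
D2: dominated by D4 (operating cost 19≤58, build time 2≤8, capital cost 45≤376, daily riders 52≥42).
D3: not dominated (best daily riders).
D4: not dominated (best capital cost).
D5: not dominated (best operating cost).
D6: not dominated.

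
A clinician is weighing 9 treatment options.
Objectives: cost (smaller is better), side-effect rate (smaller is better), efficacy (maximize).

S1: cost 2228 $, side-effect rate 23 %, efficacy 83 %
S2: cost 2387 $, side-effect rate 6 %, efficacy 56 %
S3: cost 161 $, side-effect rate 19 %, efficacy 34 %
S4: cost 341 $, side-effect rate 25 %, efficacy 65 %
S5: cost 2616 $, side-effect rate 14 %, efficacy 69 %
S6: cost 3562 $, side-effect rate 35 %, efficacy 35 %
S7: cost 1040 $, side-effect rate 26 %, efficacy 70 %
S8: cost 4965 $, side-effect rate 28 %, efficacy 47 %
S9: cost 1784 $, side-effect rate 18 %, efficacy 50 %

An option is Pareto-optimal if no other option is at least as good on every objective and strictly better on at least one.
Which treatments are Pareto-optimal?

S1, S2, S3, S4, S5, S7, S9

S1: not dominated (best efficacy).
S2: not dominated (best side-effect rate).
S3: not dominated (best cost).
S4: not dominated.
S5: not dominated.
S6: dominated by S1 (cost 2228≤3562, side-effect rate 23≤35, efficacy 83≥35).
S7: not dominated.
S8: dominated by S1 (cost 2228≤4965, side-effect rate 23≤28, efficacy 83≥47).
S9: not dominated.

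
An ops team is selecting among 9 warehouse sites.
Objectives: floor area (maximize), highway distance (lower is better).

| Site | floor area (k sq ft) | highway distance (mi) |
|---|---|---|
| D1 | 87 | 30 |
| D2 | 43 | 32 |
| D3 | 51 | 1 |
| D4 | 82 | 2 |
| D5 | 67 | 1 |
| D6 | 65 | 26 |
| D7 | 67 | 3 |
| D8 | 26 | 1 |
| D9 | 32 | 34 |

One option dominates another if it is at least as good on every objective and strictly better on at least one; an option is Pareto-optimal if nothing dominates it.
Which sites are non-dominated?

D1, D4, D5

D1: not dominated (best floor area).
D2: dominated by D1 (floor area 87≥43, highway distance 30≤32).
D3: dominated by D5 (floor area 67≥51, highway distance 1≤1).
D4: not dominated.
D5: not dominated.
D6: dominated by D4 (floor area 82≥65, highway distance 2≤26).
D7: dominated by D4 (floor area 82≥67, highway distance 2≤3).
D8: dominated by D3 (floor area 51≥26, highway distance 1≤1).
D9: dominated by D1 (floor area 87≥32, highway distance 30≤34).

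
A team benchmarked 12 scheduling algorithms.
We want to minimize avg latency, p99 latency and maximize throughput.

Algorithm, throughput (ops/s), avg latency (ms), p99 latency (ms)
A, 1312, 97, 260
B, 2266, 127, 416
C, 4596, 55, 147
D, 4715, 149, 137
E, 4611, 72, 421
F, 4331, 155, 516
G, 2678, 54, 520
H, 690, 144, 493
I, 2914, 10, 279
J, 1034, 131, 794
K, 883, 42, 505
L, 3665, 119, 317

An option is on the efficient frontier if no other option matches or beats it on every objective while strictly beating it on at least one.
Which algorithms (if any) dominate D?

none

A: worse on throughput (1312 vs 4715).
B: worse on throughput (2266 vs 4715).
C: worse on throughput (4596 vs 4715).
E: worse on throughput (4611 vs 4715).
F: worse on throughput (4331 vs 4715).
G: worse on throughput (2678 vs 4715).
H: worse on throughput (690 vs 4715).
I: worse on throughput (2914 vs 4715).
J: worse on throughput (1034 vs 4715).
K: worse on throughput (883 vs 4715).
L: worse on throughput (3665 vs 4715).
No option dominates D.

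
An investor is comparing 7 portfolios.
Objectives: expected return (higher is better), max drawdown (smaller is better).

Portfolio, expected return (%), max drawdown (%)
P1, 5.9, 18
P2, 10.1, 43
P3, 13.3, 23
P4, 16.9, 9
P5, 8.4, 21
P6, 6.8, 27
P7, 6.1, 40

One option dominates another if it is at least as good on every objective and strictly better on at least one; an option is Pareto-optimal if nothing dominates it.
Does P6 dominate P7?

Yes

P6 vs P7: expected return 6.8≥6.1, max drawdown 27≤40 — P6 is at least as good on every objective with at least one strict improvement.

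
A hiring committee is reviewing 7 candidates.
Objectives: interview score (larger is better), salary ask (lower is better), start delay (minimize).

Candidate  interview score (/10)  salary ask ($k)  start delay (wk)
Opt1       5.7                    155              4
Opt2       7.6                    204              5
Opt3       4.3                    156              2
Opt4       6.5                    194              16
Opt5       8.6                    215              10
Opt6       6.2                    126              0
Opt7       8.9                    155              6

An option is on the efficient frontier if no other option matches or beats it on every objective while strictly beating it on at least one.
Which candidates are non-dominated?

Opt1: dominated by Opt6 (interview score 6.2≥5.7, salary ask 126≤155, start delay 0≤4).
Opt2: not dominated.
Opt3: dominated by Opt6 (interview score 6.2≥4.3, salary ask 126≤156, start delay 0≤2).
Opt4: dominated by Opt7 (interview score 8.9≥6.5, salary ask 155≤194, start delay 6≤16).
Opt5: dominated by Opt7 (interview score 8.9≥8.6, salary ask 155≤215, start delay 6≤10).
Opt6: not dominated (best salary ask).
Opt7: not dominated (best interview score).

Opt2, Opt6, Opt7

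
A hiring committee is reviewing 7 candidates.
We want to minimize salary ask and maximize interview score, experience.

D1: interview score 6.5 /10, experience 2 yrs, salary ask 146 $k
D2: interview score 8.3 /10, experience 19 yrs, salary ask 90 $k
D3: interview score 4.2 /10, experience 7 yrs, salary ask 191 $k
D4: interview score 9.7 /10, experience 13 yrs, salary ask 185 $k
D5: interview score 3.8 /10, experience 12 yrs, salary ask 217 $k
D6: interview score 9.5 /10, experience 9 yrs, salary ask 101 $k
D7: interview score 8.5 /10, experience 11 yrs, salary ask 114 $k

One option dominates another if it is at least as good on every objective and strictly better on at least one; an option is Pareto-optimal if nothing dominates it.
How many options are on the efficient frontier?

D1: dominated by D2 (interview score 8.3≥6.5, experience 19≥2, salary ask 90≤146).
D2: not dominated (best experience).
D3: dominated by D2 (interview score 8.3≥4.2, experience 19≥7, salary ask 90≤191).
D4: not dominated (best interview score).
D5: dominated by D2 (interview score 8.3≥3.8, experience 19≥12, salary ask 90≤217).
D6: not dominated.
D7: not dominated.
Pareto-optimal: D2, D4, D6, D7 → 4.

4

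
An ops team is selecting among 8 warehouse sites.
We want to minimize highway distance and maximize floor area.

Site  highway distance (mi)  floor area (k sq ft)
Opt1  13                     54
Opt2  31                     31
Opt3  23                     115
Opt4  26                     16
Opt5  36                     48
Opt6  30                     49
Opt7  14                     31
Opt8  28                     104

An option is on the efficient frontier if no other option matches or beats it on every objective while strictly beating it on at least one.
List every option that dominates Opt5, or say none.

Opt1, Opt3, Opt6, Opt8

Opt1: highway distance 13≤36, floor area 54≥48 — dominates Opt5.
Opt3: highway distance 23≤36, floor area 115≥48 — dominates Opt5.
Opt6: highway distance 30≤36, floor area 49≥48 — dominates Opt5.
Opt8: highway distance 28≤36, floor area 104≥48 — dominates Opt5.
Others (Opt2, Opt4, Opt7) are each worse than Opt5 on at least one objective.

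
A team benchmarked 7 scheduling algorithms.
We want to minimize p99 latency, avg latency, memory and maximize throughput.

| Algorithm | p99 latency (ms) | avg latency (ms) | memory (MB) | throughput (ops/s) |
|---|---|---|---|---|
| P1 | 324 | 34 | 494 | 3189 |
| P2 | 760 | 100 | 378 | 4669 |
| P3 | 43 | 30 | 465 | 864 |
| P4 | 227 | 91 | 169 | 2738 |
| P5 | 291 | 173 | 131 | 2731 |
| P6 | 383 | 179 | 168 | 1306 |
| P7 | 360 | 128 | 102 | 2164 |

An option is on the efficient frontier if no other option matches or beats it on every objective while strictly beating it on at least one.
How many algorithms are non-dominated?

6

P1: not dominated.
P2: not dominated (best throughput).
P3: not dominated (best p99 latency).
P4: not dominated.
P5: not dominated.
P6: dominated by P5 (p99 latency 291≤383, avg latency 173≤179, memory 131≤168, throughput 2731≥1306).
P7: not dominated (best memory).
Pareto-optimal: P1, P2, P3, P4, P5, P7 → 6.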